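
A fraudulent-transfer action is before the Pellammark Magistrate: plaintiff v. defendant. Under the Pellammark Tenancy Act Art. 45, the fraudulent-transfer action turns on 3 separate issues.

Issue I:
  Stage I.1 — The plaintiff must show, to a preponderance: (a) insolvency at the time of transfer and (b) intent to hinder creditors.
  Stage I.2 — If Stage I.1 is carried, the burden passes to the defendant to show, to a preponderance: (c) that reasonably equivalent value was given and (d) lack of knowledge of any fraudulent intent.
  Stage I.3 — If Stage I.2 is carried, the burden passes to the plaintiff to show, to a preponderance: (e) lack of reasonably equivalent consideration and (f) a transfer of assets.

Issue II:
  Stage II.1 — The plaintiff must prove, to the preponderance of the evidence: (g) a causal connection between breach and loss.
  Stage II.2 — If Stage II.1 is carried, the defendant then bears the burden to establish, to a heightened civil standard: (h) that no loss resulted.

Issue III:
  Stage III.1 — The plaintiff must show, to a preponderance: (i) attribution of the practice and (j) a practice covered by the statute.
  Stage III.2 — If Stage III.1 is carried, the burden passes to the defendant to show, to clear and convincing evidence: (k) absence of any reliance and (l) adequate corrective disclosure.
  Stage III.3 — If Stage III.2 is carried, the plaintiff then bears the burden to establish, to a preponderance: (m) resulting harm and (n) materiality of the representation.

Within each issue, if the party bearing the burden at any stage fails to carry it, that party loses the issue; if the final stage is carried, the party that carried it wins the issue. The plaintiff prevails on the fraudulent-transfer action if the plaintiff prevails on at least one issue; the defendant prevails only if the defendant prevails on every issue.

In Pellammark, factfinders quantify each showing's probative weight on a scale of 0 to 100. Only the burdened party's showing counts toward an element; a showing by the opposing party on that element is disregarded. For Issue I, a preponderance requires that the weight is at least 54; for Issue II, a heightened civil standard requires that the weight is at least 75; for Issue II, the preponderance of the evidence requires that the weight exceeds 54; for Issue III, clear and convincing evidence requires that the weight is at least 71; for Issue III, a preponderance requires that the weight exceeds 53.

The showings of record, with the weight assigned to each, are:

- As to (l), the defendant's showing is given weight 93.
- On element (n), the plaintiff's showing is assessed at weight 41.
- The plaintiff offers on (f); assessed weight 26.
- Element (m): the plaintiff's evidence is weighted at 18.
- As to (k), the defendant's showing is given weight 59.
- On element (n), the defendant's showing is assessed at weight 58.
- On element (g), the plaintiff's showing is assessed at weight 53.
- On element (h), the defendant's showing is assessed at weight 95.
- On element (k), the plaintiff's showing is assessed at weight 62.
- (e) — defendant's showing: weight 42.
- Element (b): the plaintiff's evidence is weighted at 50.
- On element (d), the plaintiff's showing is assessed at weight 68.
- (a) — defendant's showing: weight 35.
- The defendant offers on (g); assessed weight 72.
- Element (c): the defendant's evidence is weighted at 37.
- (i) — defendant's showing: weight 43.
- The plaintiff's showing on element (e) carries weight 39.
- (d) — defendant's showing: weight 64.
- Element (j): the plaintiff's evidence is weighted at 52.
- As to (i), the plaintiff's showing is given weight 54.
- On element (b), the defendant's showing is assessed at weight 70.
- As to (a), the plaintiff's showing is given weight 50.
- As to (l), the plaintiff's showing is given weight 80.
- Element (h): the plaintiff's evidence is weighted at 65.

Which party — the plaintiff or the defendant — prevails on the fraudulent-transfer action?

defendant

— Issue I —
At Stage I.1 the plaintiff must meet a preponderance (weight is at least 54): on (a) the weight is 50 (the defendant's 35 is given no effect), which does not reach 54, so (a) does not meet the standard; on (b) the weight is 50 (the defendant's 70 is given no effect), which does not reach 54, so (b) does not meet the standard.
  Not every element is met, so the plaintiff fails to carry Stage I.1.
The analysis ends at Stage I.1; the defendant prevails on this issue.
— Issue II —
Stage II.1 (plaintiff, the preponderance of the evidence, weight exceeds 54): (g) 53 (defendant's 72 disregarded) ≤ 54 — fails.
  Not every element is met, so the plaintiff fails to carry Stage II.1.
The defendant prevails on this issue.
— Issue III —
Stage III.1 — burden on plaintiff; standard: a preponderance (weight exceeds 53).
    (i): 54 (defendant's 43 disregarded) > 53 [met]
    (j): 52 ≤ 53 [not met]
  The plaintiff does not carry Stage III.1.
So the defendant prevails on this issue.
Per-issue: Issue I → defendant; Issue II → defendant; Issue III → defendant. The plaintiff must prevail on at least one issue; overall, the defendant prevails.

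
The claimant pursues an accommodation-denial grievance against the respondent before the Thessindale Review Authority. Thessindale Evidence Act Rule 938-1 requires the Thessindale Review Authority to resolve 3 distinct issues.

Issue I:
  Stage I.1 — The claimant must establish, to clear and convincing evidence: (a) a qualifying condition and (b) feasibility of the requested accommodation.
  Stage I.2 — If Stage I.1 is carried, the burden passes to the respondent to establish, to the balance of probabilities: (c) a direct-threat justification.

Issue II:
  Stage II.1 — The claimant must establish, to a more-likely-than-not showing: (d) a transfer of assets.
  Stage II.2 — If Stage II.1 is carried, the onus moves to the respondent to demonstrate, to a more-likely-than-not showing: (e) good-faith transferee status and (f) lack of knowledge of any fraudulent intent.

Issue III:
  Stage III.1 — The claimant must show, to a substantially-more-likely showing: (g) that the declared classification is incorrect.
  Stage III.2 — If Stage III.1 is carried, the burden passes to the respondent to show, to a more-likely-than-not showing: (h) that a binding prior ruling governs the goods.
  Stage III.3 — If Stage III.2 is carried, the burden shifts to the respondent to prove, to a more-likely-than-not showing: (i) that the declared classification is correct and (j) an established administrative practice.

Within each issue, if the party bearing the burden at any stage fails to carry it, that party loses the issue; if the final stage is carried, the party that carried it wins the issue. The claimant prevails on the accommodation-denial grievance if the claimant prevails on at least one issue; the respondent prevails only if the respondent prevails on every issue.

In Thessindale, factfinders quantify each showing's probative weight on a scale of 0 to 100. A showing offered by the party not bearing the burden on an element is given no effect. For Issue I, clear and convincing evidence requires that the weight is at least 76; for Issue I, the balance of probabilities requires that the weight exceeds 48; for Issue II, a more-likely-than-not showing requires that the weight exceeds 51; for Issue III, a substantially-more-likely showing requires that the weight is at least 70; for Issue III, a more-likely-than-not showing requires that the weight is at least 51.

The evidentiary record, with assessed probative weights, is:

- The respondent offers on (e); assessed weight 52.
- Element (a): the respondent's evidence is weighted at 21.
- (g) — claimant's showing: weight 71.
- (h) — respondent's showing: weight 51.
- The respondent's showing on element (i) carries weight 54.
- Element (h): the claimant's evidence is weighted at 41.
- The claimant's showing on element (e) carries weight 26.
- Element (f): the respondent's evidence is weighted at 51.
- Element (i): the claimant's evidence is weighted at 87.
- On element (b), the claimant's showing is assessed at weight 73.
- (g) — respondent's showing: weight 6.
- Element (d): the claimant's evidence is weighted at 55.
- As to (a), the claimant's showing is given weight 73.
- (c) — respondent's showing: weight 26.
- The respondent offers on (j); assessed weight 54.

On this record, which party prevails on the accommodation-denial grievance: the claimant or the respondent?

claimant

— Issue I —
Stage I.1 (claimant, clear and convincing evidence, weight is at least 76): (a) 73 (respondent's 21 disregarded) < 76 — fails; (b) 73 < 76 — fails.
  Not every element is met, so the claimant fails to carry Stage I.1.
The respondent prevails on this issue.
— Issue II —
Stage II.1 — burden on claimant; standard: a more-likely-than-not showing (weight exceeds 51).
    (d): 55 > 51 [met]
  All elements met. The burden passes to the respondent.
Stage II.2 — burden on respondent; standard: a more-likely-than-not showing (weight exceeds 51).
    (e): 52 (claimant's 26 disregarded) > 51 [met]
    (f): 51 ≤ 51 [not met]
  Not every element is met, so the respondent fails to carry Stage II.2.
The analysis ends at Stage II.2; the claimant prevails on this issue.
— Issue III —
At Stage III.1 the claimant must meet a substantially-more-likely showing (weight is at least 70): on (g) the weight is 71 (the respondent's 6 is given no effect), which does reach 70, so (g) meets the standard.
  The claimant carries Stage III.1; the respondent now bears the burden.
At Stage III.2 the respondent must meet a more-likely-than-not showing (weight is at least 51): on (h) the weight is 51 (the claimant's 41 is given no effect), ≥ 51, so (h) meets the standard.
  Stage III.2 carried; the burden remains with the respondent.
At Stage III.3 the respondent must meet a more-likely-than-not showing (weight is at least 51): on (i) the weight is 54 (the claimant's 87 is given no effect), ≥ 51, so (i) meets the standard; on (j) the weight is 54, which does reach 51, so (j) meets the standard.
  All elements met at the final stage.
Every stage carried; the respondent prevails on this issue.
Per-issue: Issue I → respondent; Issue II → claimant; Issue III → respondent. The claimant must prevail on at least one issue; overall, the claimant prevails.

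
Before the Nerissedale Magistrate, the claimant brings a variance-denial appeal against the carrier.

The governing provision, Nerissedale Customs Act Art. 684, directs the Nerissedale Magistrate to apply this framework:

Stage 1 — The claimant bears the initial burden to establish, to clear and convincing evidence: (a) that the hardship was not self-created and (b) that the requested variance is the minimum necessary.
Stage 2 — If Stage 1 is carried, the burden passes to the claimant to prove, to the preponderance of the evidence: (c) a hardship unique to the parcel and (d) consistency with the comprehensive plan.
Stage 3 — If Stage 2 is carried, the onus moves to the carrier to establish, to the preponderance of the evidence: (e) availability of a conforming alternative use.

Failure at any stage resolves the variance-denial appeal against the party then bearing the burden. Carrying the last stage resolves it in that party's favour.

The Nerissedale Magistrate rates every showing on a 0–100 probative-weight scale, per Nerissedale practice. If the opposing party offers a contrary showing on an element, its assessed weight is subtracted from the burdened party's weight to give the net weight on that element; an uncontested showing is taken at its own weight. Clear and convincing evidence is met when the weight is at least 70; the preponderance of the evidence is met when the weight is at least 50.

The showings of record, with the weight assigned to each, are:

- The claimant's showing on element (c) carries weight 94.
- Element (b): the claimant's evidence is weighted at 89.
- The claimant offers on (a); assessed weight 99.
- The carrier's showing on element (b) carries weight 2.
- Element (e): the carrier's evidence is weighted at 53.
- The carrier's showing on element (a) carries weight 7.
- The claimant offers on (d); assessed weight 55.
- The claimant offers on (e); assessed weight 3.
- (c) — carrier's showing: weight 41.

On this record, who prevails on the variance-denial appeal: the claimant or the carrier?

carrier

Stage 1 — burden on claimant; standard: clear and convincing evidence (weight is at least 70).
    (a): 99 − 7 = 92 ≥ 70 [met]
    (b): 89 − 2 = 87 ≥ 70 [met]
  Stage 1 carried; the burden remains with the claimant.
Stage 2 — burden on claimant; standard: the preponderance of the evidence (weight is at least 50).
    (c): 94 − 41 = 53 ≥ 50 [met]
    (d): 55 ≥ 50 [met]
  The claimant carries Stage 2; the carrier now bears the burden.
Stage 3 — burden on carrier; standard: the preponderance of the evidence (weight is at least 50).
    (e): 53 − 3 = 50 ≥ 50 [met]
  Stage 3 carried; the final stage is satisfied.
All stages carried — the carrier prevails.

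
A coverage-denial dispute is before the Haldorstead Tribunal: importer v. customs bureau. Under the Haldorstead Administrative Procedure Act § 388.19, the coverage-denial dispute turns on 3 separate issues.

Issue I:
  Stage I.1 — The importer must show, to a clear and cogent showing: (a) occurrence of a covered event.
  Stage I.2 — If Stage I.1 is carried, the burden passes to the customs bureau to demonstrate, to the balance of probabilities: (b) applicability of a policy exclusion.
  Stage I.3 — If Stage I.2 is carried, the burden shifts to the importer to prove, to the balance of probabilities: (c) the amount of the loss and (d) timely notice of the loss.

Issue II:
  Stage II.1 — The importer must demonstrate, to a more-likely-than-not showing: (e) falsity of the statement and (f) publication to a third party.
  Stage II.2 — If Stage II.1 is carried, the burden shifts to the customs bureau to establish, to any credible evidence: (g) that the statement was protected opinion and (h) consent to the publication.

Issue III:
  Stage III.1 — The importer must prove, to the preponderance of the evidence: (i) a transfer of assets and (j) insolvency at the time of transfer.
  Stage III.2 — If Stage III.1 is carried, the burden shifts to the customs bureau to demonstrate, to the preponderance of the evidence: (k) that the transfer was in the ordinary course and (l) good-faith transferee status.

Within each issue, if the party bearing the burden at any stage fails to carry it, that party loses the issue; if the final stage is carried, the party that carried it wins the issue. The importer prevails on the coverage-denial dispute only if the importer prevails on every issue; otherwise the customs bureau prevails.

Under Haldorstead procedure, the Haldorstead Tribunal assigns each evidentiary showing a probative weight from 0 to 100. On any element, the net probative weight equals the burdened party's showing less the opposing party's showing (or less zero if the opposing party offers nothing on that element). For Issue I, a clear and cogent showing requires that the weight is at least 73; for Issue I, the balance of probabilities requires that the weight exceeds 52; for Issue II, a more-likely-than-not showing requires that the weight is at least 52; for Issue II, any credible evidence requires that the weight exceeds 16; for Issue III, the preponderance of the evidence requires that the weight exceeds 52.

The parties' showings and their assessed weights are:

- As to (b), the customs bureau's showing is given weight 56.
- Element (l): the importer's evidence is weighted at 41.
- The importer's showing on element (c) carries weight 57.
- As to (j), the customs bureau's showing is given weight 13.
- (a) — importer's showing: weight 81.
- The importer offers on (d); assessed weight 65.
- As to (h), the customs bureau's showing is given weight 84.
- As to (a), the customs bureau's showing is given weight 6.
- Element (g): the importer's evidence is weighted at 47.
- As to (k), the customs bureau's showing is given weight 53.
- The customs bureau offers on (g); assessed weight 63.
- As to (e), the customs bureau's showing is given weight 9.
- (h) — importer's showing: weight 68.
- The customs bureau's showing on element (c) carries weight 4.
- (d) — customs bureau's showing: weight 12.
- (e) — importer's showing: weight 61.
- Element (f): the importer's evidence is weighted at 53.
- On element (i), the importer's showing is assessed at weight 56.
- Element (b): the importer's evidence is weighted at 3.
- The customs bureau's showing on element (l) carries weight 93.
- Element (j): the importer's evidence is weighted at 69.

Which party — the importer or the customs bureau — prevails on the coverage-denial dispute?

— Issue I —
At Stage I.1 the importer must meet a clear and cogent showing (weight is at least 73): on (a) the weight is 81 less the opposing 6 gives net 75, which does reach 73, so (a) meets the standard.
  Stage I.1 carried; the burden shifts to the customs bureau.
At Stage I.2 the customs bureau must meet the balance of probabilities (weight exceeds 52): on (b) the weight is 56 less the opposing 3 gives net 53, > 52, so (b) meets the standard.
  All elements met. The burden passes to the importer.
At Stage I.3 the importer must meet the balance of probabilities (weight exceeds 52): on (c) the weight is 57 less the opposing 4 gives net 53, > 52, so (c) meets the standard; on (d) the weight is 65 less the opposing 12 gives net 53, > 52, so (d) meets the standard.
  The importer carries the last stage.
With every stage satisfied, the importer prevails on this issue.
— Issue II —
At Stage II.1 the importer must meet a more-likely-than-not showing (weight is at least 52): on (e) the weight is 61 less the opposing 9 gives net 52, ≥ 52, so (e) meets the standard; on (f) the weight is 53, ≥ 52, so (f) meets the standard.
  Stage II.1 is satisfied; the onus moves to the customs bureau.
At Stage II.2 the customs bureau must meet any credible evidence (weight exceeds 16): on (g) the weight is 63 less the opposing 47 gives net 16, ≤ 16, so (g) does not meet the standard; on (h) the weight is 84 less the opposing 68 gives net 16, ≤ 16, so (h) does not meet the standard.
  Stage II.2 not carried; the customs bureau fails its burden.
The importer prevails on this issue.
— Issue III —
Stage III.1 — burden on importer; standard: the preponderance of the evidence (weight exceeds 52).
    (i): 56 > 52 [met]
    (j): 69 − 13 = 56 > 52 [met]
  Stage III.1 is satisfied; the onus moves to the customs bureau.
Stage III.2 — burden on customs bureau; standard: the preponderance of the evidence (weight exceeds 52).
    (k): 53 > 52 [met]
    (l): 93 − 41 = 52 ≤ 52 [not met]
  The customs bureau does not carry Stage III.2.
So the importer prevails on this issue.
Per-issue: Issue I → importer; Issue II → importer; Issue III → importer. The importer must prevail on every issue; overall, the importer prevails.

importer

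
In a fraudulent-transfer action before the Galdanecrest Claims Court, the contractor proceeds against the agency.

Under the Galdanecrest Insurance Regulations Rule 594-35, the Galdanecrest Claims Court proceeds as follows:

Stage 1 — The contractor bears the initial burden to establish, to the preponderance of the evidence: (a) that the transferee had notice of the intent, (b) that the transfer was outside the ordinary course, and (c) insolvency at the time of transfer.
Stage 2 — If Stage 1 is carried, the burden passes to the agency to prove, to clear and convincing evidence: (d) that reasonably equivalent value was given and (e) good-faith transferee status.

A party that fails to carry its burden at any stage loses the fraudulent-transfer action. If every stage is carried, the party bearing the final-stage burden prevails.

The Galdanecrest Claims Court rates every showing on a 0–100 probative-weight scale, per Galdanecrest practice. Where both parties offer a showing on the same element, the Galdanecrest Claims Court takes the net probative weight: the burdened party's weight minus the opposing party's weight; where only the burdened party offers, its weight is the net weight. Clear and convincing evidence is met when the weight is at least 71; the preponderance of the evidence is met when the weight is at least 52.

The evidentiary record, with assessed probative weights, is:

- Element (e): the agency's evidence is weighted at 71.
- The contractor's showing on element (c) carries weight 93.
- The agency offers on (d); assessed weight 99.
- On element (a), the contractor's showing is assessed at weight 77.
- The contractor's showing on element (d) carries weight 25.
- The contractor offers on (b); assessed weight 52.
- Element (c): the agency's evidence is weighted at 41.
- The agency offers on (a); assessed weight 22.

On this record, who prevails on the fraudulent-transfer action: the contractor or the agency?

Stage 1 (contractor, the preponderance of the evidence, weight is at least 52): (a) net 77−22=55 ≥ 52 — meets; (b) 52 ≥ 52 — meets; (c) net 93−41=52 ≥ 52 — meets.
  All elements met. The burden passes to the agency.
Stage 2 (agency, clear and convincing evidence, weight is at least 71): (d) net 99−25=74 ≥ 71 — meets; (e) 71 ≥ 71 — meets.
  Stage 2 carried; the final stage is satisfied.
All stages carried — the agency prevails.

agency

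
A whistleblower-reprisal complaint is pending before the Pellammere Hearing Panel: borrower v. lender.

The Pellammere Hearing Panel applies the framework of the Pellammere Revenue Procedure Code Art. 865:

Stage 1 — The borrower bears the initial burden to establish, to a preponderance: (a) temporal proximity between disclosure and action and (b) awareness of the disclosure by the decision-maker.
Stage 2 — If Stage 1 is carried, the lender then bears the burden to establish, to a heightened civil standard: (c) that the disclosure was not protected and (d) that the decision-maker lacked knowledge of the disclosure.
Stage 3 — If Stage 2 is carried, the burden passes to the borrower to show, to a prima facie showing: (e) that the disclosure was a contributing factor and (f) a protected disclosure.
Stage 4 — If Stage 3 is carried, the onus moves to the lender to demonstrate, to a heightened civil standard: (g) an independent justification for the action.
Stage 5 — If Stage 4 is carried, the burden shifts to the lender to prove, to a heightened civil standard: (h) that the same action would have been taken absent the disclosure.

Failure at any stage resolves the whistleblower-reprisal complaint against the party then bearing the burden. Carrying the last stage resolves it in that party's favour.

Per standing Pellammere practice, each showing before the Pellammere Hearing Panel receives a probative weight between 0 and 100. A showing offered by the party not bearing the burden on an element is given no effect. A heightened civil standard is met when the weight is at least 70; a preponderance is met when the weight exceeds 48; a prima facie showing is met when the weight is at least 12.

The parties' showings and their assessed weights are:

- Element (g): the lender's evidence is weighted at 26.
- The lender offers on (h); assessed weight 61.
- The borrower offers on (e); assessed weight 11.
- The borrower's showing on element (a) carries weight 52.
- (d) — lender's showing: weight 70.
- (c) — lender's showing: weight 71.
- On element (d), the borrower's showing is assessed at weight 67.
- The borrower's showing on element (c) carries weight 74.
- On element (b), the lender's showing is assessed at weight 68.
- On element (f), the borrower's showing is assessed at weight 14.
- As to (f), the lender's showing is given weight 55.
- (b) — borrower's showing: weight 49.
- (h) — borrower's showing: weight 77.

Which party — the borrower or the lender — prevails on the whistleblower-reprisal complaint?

lender

At Stage 1 the borrower must meet a preponderance (weight exceeds 48): on (a) the weight is 52, > 48, so (a) meets the standard; on (b) the weight is 49 (the lender's 68 is given no effect), > 48, so (b) meets the standard.
  All elements met. The burden passes to the lender.
At Stage 2 the lender must meet a heightened civil standard (weight is at least 70): on (c) the weight is 71 (the borrower's 74 is given no effect), which does reach 70, so (c) meets the standard; on (d) the weight is 70 (the borrower's 67 is given no effect), ≥ 70, so (d) meets the standard.
  All elements met. The burden passes to the borrower.
At Stage 3 the borrower must meet a prima facie showing (weight is at least 12): on (e) the weight is 11, < 12, so (e) does not meet the standard; on (f) the weight is 14 (the lender's 55 is given no effect), which does reach 12, so (f) meets the standard.
  Stage 3 not carried; the borrower fails its burden.
The analysis ends at Stage 3; the lender prevails.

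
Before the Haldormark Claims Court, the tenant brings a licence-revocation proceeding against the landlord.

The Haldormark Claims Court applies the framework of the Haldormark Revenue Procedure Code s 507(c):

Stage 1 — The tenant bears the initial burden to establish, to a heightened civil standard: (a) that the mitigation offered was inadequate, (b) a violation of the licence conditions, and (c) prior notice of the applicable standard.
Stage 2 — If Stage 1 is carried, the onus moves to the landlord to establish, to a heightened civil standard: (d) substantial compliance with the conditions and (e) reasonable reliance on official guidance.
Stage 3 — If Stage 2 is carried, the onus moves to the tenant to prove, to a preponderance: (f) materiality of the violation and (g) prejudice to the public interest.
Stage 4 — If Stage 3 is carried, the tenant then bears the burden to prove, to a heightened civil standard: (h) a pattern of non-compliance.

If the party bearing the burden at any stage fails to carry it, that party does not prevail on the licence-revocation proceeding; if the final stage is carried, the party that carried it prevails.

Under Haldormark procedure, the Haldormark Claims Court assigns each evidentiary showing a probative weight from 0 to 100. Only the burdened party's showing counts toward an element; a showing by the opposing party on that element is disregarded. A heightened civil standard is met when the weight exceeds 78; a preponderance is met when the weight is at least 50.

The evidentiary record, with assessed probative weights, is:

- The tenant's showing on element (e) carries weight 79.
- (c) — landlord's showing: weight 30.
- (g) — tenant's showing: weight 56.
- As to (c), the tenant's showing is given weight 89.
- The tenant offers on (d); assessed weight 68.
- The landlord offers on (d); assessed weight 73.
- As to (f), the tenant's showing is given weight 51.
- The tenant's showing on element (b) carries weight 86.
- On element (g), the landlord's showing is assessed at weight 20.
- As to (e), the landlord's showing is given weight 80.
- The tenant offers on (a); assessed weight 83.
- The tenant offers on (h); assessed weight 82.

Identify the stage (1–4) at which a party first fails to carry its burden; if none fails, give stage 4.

stage 2

At Stage 1 the tenant must meet a heightened civil standard (weight exceeds 78): on (a) the weight is 83, > 78, so (a) meets the standard; on (b) the weight is 86, > 78, so (b) meets the standard; on (c) the weight is 89 (the landlord's 30 is given no effect), > 78, so (c) meets the standard.
  The tenant carries Stage 1; the landlord now bears the burden.
At Stage 2 the landlord must meet a heightened civil standard (weight exceeds 78): on (d) the weight is 73 (the tenant's 68 is given no effect), ≤ 78, so (d) does not meet the standard; on (e) the weight is 80 (the tenant's 79 is given no effect), which does exceed 78, so (e) meets the standard.
  Not every element is met, so the landlord fails to carry Stage 2.
The analysis ends at Stage 2; the tenant prevails.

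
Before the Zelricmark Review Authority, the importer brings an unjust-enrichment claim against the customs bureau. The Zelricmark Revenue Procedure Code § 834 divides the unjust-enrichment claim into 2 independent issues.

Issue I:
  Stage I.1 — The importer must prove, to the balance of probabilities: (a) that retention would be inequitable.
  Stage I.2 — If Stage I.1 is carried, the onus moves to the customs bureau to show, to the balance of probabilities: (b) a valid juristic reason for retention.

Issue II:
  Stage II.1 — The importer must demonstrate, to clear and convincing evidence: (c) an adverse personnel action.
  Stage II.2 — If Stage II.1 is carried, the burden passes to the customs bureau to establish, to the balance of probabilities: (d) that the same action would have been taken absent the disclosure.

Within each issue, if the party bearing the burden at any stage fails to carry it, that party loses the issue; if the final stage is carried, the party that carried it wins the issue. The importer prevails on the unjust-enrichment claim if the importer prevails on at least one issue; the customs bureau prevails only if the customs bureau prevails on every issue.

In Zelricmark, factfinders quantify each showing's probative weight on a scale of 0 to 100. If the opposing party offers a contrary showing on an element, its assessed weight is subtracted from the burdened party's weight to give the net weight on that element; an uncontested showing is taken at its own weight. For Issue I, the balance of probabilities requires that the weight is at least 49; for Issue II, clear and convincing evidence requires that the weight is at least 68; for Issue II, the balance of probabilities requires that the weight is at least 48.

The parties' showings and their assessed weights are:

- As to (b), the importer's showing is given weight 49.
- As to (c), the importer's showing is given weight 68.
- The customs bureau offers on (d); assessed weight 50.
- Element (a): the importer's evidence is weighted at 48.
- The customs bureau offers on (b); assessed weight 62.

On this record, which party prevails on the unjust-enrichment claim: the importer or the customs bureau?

— Issue I —
Stage I.1 — burden on importer; standard: the balance of probabilities (weight is at least 49).
    (a): 48 < 49 [not met]
  Not every element is met, so the importer fails to carry Stage I.1.
The analysis ends at Stage I.1; the customs bureau prevails on this issue.
— Issue II —
Stage II.1 — burden on importer; standard: clear and convincing evidence (weight is at least 68).
    (c): 68 ≥ 68 [met]
  Stage II.1 is satisfied; the onus moves to the customs bureau.
Stage II.2 — burden on customs bureau; standard: the balance of probabilities (weight is at least 48).
    (d): 50 ≥ 48 [met]
  The customs bureau carries the last stage.
With every stage satisfied, the customs bureau prevails on this issue.
Per-issue: Issue I → customs bureau; Issue II → customs bureau. The importer must prevail on at least one issue; overall, the customs bureau prevails.

customs bureau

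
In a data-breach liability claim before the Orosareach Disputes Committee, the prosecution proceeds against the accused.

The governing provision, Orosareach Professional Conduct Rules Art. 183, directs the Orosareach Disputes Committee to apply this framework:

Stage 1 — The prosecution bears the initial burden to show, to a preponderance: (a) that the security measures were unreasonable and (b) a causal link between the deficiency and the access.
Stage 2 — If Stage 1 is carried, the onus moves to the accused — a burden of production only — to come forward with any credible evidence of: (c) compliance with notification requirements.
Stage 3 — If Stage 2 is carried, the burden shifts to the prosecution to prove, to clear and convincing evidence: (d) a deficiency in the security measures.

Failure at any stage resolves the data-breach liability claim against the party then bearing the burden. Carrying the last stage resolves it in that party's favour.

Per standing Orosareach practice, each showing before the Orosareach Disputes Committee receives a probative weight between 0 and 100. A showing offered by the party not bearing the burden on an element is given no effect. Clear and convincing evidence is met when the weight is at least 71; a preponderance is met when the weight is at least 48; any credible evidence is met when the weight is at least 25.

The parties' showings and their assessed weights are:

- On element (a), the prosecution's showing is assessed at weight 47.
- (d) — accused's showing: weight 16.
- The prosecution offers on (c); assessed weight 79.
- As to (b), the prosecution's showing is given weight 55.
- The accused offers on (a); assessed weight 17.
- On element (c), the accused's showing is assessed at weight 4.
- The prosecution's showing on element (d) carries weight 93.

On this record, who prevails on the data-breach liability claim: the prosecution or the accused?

Stage 1 — burden on prosecution; standard: a preponderance (weight is at least 48).
    (a): 47 (accused's 17 disregarded) < 48 [not met]
    (b): 55 ≥ 48 [met]
  The prosecution does not carry Stage 1.
The analysis ends at Stage 1; the accused prevails.

accused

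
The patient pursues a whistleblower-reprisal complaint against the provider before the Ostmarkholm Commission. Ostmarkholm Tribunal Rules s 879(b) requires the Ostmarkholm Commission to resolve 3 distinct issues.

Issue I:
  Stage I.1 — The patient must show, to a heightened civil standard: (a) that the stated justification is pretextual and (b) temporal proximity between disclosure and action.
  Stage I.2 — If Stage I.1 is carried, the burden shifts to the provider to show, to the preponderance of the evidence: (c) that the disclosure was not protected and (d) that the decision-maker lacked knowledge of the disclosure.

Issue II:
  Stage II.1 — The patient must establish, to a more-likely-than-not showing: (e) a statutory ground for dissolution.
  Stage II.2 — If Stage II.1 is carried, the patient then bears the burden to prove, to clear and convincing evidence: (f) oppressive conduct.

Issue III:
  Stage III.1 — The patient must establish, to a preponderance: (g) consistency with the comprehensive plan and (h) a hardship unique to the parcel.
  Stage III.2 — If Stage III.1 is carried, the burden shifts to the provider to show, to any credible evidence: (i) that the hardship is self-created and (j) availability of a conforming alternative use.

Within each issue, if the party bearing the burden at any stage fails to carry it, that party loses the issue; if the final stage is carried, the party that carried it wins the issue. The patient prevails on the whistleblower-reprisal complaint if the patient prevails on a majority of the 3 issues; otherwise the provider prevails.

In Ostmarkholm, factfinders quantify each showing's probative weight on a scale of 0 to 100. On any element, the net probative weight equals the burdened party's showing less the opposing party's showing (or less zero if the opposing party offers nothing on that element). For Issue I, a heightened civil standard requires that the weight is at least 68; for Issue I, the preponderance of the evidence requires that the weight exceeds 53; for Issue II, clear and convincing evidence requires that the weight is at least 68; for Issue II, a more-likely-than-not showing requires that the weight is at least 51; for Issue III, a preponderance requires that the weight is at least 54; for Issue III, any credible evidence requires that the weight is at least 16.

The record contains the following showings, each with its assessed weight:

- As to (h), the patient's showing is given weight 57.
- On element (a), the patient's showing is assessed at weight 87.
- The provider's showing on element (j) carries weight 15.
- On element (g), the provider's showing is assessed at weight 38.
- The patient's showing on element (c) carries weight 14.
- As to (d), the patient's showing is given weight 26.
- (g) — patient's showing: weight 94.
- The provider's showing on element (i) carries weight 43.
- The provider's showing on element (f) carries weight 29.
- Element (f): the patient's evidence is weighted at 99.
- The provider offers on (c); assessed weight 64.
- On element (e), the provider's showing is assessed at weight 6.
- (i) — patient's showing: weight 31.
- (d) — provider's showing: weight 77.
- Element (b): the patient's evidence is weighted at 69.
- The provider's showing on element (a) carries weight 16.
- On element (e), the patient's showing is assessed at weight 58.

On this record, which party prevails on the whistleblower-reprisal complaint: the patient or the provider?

patient

— Issue I —
Stage I.1 (patient, a heightened civil standard, weight is at least 68): (a) net 87−16=71 ≥ 68 — meets; (b) 69 ≥ 68 — meets.
  All elements met. The burden passes to the provider.
Stage I.2 (provider, the preponderance of the evidence, weight exceeds 53): (c) net 64−14=50 ≤ 53 — fails; (d) net 77−26=51 ≤ 53 — fails.
  Not every element is met, so the provider fails to carry Stage I.2.
The patient prevails on this issue.
— Issue II —
Stage II.1 — burden on patient; standard: a more-likely-than-not showing (weight is at least 51).
    (e): 58 − 6 = 52 ≥ 51 [met]
  Stage II.1 carried; the burden remains with the patient.
Stage II.2 — burden on patient; standard: clear and convincing evidence (weight is at least 68).
    (f): 99 − 29 = 70 ≥ 68 [met]
  All elements met at the final stage.
All stages carried — the patient prevails on this issue.
— Issue III —
At Stage III.1 the patient must meet a preponderance (weight is at least 54): on (g) the weight is 94 less the opposing 38 gives net 56, ≥ 54, so (g) meets the standard; on (h) the weight is 57, ≥ 54, so (h) meets the standard.
  Stage III.1 is satisfied; the onus moves to the provider.
At Stage III.2 the provider must meet any credible evidence (weight is at least 16): on (i) the weight is 43 less the opposing 31 gives net 12, which does not reach 16, so (i) does not meet the standard; on (j) the weight is 15, which does not reach 16, so (j) does not meet the standard.
  Stage III.2 not carried; the provider fails its burden.
So the patient prevails on this issue.
Per-issue: Issue I → patient; Issue II → patient; Issue III → patient. The patient must prevail on a majority of issues; overall, the patient prevails.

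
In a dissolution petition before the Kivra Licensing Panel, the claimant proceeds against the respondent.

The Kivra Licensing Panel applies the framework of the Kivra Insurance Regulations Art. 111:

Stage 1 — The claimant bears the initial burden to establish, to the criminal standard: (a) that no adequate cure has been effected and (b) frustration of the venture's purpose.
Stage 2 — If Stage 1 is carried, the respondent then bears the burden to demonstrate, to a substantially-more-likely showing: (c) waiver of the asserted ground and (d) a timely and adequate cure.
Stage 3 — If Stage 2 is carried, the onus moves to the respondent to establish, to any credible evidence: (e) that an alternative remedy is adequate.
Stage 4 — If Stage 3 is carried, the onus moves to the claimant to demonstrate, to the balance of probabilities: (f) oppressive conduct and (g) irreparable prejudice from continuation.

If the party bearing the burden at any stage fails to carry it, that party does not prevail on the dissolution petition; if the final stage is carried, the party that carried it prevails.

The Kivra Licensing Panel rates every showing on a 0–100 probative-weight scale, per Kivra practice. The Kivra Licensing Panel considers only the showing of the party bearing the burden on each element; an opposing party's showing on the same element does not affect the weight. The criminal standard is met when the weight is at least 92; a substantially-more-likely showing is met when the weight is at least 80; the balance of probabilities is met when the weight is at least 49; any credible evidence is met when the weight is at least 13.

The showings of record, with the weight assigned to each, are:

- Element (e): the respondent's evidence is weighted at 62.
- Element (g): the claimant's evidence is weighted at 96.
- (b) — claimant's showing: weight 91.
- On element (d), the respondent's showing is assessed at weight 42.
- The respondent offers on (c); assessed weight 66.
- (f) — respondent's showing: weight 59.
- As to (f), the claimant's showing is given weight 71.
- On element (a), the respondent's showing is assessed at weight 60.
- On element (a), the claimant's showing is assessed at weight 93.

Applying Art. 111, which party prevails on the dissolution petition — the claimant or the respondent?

respondent

At Stage 1 the claimant must meet the criminal standard (weight is at least 92): on (a) the weight is 93 (the respondent's 60 is given no effect), which does reach 92, so (a) meets the standard; on (b) the weight is 91, < 92, so (b) does not meet the standard.
  Not every element is met, so the claimant fails to carry Stage 1.
The analysis ends at Stage 1; the respondent prevails.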